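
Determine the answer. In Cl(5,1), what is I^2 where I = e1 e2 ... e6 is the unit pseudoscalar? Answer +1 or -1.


The pseudoscalar I = e1...e_n (product of all n generators) of Cl(p,q) satisfies I^2 = (-1)^(q + n(n-1)/2).
p = 5, q = 1, n = p + q = 6
n(n-1)/2 = 6 * 5 / 2 = 15
Exponent = q + n(n-1)/2 = 1 + 15 = 16
I^2 = (-1)^16 = +1


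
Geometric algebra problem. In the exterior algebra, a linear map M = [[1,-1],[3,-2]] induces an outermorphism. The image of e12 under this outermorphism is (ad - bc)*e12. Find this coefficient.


The outermorphism of a linear map f sends e1^e2 to f(e1)^f(e2).
f(e1) = 1*e1 + 3*e2
f(e2) = -1*e1 - 2*e2
f(e1) ^ f(e2) = (1*e1 + 3*e2) ^ (-1*e1 - 2*e2)
= 1*(-2)*e12 + 3*(-1)*e21
= (-2 - (-3))*e12
= 1*e12
Coefficient = 1


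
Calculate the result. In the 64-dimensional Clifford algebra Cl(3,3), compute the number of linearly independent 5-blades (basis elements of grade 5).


Number of grade-k basis blades in Cl(p,q) with n = p + q is C(n, k).
n = 3 + 3 = 6
C(6, 5) = 6! / (5! * 1!)
= 720 / (120 * 1)
= 6


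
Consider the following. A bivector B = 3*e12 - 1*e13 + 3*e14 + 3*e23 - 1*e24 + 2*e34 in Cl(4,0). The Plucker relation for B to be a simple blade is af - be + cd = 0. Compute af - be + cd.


Plucker relation: af - be + cd
a*f = 3*2 = 6
b*e = (-1)*(-1) = 1
c*d = 3*3 = 9
af - be + cd = 6 - 1 + 9
= 14


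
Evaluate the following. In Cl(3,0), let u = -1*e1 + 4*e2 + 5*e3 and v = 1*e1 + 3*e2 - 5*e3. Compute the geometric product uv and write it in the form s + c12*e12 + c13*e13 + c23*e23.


In Cl(3,0): e_i^2 = 1, e_ie_j = -e_je_i for i != j.
Scalar part = u . v = (-1)*1 + 4*3 + 5*(-5)
= -1 + 12 + (-25) = -14
e12 coeff = (-1)*3 - 4*1 = -3 - 4 = -7
e13 coeff = (-1)*(-5) - 5*1 = 5 - 5 = 0
e23 coeff = 4*(-5) - 5*3 = -20 - 15 = -35
uv = -14 - 7*e12 + 0*e13 - 35*e23


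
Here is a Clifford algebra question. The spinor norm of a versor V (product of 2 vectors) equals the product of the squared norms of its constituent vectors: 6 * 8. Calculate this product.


Spinor norm N(V) = |v1|^2 * |v2|^2 * ... * |v2|^2
= 6 * 8
Running product: 6, 48
N(V) = 48


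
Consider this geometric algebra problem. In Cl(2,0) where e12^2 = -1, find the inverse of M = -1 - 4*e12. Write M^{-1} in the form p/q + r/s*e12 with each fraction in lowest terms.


M = -1 - 4*e12, where e12^2 = -1.
Since M commutes with its reverse ~M = a - b*e12, M * ~M = a^2 - b^2*e12^2 = a^2 + b^2.
So M^{-1} = ~M / (a^2 + b^2) = (a - b*e12)/(a^2 + b^2).
a^2 + b^2 = 1 + 16 = 17
Scalar part = -1/17 = -1/17
Bivector coeff = 4/17 = 4/17
M^{-1} = -1/17 + 4/17*e12


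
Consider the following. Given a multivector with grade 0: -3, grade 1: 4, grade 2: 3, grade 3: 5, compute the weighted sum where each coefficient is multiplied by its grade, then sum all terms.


Grade-weighted sum = sum of grade_k * coefficient_k
0*(-3) = 0
1*4 = 4
2*3 = 6
3*5 = 15
Total = 0 + 4 + 6 + 15 = 25


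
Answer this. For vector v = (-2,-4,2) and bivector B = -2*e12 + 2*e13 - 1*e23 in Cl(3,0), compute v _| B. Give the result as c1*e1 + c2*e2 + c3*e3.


Left contraction v _| B = <vB>_1 (grade-1 part of the geometric product vB).
Using e1_|e12 = e2, e2_|e12 = -e1, e1_|e13 = e3, e3_|e13 = -e1, e2_|e23 = e3, e3_|e23 = -e2:
e1 coeff: -v2*b12 - v3*b13 = -(-4)*(-2) - (2)*(2) = -12
e2 coeff: v1*b12 - v3*b23 = (-2)*(-2) - (2)*(-1) = 6
e3 coeff: v1*b13 + v2*b23 = (-2)*(2) + (-4)*(-1) = 0
v _| B = -12*e1 + 6*e2 + 0*e3


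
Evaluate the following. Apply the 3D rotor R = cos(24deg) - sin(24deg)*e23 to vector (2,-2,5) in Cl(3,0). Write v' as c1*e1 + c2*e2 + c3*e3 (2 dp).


Rotor R = cos(24deg) - sin(24deg)*e23
Rotation angle theta = 2 * 24 = 48 degrees in the e23 plane (e2 -> e3).
The component perpendicular to the plane (e1) is invariant: v'_1 = v1 = 2.00
cos(48deg) = 0.6691, sin(48deg) = 0.7431
v'_2 = v2*cos(theta) - v3*sin(theta) = -2*0.6691 - 5*0.7431 = -5.05
v'_3 = v2*sin(theta) + v3*cos(theta) = -2*0.7431 + 5*0.6691 = 1.86
v' = 2.00*e1 - 5.05*e2 + 1.86*e3


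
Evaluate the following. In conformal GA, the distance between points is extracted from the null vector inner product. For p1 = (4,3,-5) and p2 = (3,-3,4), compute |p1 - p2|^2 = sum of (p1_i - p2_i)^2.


p1 - p2 = (1, 6, -9)
|p1 - p2|^2 = 1^2 + 6^2 + (-9)^2
= 1 + 36 + 81
= 118


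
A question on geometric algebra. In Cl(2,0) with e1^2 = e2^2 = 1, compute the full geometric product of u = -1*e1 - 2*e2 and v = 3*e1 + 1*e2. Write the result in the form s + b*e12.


Expand: (-1*e1 - 2*e2)(3*e1 + 1*e2)
= (-1)*3*e1e1 + (-1)*1*e1e2 + (-2)*3*e2e1 + (-2)*1*e2e2
Using e1^2 = e2^2 = 1, e2e1 = -e1e2:
Scalar part s = (-1)*3 + (-2)*1 = -3 + (-2) = -5
Bivector part b = (-1)*1 - (-2)*3 = -1 - (-6) = 5
uv = -5 + 5*e12


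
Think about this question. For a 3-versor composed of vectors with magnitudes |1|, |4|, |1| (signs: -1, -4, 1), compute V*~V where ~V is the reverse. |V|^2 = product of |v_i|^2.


Each vector v_i has |v_i|^2 = s_i^2
Squared scales: (-1)^2 = 1, (-4)^2 = 16, 1^2 = 1
|V|^2 = 1 * 16 * 1
= 16


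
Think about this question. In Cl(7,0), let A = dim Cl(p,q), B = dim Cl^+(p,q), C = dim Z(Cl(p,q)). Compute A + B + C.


n = 7 + 0 = 7
Total dim = 2^7 = 128
Even subalgebra dim = 2^6 = 64
n is odd, so center dim = 2
Sum = 128 + 64 + 2 = 194


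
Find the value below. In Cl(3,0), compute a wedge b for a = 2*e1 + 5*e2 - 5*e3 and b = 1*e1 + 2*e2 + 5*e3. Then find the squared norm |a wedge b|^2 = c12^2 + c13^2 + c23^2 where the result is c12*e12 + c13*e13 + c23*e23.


a wedge b = (a1*b2 - a2*b1)*e12 + (a1*b3 - a3*b1)*e13 + (a2*b3 - a3*b2)*e23
e12 coeff: 2*2 - 5*1 = 4 - 5 = -1
e13 coeff: 2*5 - (-5)*1 = 10 - (-5) = 15
e23 coeff: 5*5 - (-5)*2 = 25 - (-10) = 35
|a wedge b|^2 = (-1)^2 + 15^2 + 35^2
= 1 + 225 + 1225
= 1451


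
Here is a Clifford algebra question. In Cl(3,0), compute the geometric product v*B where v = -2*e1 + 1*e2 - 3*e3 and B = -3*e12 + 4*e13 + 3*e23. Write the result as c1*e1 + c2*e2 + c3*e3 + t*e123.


vB has grade-1 (vector) and grade-3 (trivector) parts: vB = (v _| B) + (v ^ B).
Vector part <vB>_1:
  e1: -v2*b12 - v3*b13 = -(1)*(-3) - (-3)*(4) = 15
  e2: v1*b12 - v3*b23 = (-2)*(-3) - (-3)*(3) = 15
  e3: v1*b13 + v2*b23 = (-2)*(4) + (1)*(3) = -5
Trivector part <vB>_3:
  e123: v1*b23 - v2*b13 + v3*b12 = (-2)*(3) - (1)*(4) + (-3)*(-3) = -1
vB = 15*e1 + 15*e2 - 5*e3 - 1*e123


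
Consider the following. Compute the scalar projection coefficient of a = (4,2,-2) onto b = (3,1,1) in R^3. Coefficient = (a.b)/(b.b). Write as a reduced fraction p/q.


Projection coefficient = (a . b) / (b . b)
a . b = 4*3 + 2*1 + (-2)*1
= 12 + 2 + (-2) = 12
b . b = 3^2 + 1^2 + 1^2
= 9 + 1 + 1 = 11
Coefficient = 12/11
In lowest terms: 12/11


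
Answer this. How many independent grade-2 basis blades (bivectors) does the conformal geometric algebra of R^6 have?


The conformal model of R^6 uses Cl(7,1) with m = 6 + 2 = 8 generators.
Number of grade-2 blades = C(m, 2) = C(8, 2)
= 8*7/2 = 28


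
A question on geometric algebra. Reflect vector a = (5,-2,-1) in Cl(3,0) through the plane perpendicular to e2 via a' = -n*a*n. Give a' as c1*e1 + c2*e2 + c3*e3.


Reflection formula: a' = -n*a*n, with n = e2 (unit vector, n^2 = 1).
For reflection through hyperplane perp to e2:
The component along e2 flips sign, others stay.
a = (5, -2, -1)
a' = (5, 2, -1)
a' = 5*e1 + 2*e2 - 1*e3


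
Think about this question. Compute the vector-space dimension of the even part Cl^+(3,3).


Even subalgebra dimension = 2^(n-1)
n = 3 + 3 = 6
2^(6 - 1) = 2^5 = 32
Verification: sum of C(6,k) for even k = 1 + 15 + 15 + 1 = 32
Result = 32


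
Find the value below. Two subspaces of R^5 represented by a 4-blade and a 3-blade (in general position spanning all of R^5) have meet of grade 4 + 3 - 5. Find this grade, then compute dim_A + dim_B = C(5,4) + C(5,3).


Meet grade = grade(A) + grade(B) - n
= 4 + 3 - 5 = 2
C(5,4) = 5
C(5,3) = 10
dim_A + dim_B = 5 + 10 = 15


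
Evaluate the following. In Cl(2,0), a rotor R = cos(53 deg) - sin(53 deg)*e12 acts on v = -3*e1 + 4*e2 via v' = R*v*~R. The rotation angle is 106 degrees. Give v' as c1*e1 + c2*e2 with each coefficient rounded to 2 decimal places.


Rotor R = cos(53deg) - sin(53deg)*e12
Rotation angle theta = 2 * 53 = 106 degrees
v' = R*v*~R rotates v by theta.
cos(106deg) = -0.2756, sin(106deg) = 0.9613
v'_1 = -3*cos(106deg) - 4*sin(106deg)
= -3*(-0.2756) - 4*0.9613
= -3.02
v'_2 = -3*sin(106deg) + 4*cos(106deg)
= -3*0.9613 + 4*(-0.2756)
= -3.99
v' = -3.02*e1 - 3.99*e2


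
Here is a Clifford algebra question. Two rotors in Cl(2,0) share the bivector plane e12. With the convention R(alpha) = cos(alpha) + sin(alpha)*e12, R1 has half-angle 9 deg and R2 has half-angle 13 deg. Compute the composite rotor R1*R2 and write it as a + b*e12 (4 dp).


Same-plane rotors commute and their half-angles add:
R1*R2 = cos(a1 + a2) + sin(a1 + a2)*e12.
a1 + a2 = 9 + 13 = 22 deg
cos(22 deg) = 0.9272
sin(22 deg) = 0.3746
R1*R2 = 0.9272 + 0.3746*e12


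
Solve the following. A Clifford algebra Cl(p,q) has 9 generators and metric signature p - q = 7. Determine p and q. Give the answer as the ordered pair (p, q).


We need p + q = 9 and p - q = 7.
Adding: 2p = 9 + 7 = 16, so p = 8.
Then q = 9 - 8 = 1.
(p, q) = (8, 1)


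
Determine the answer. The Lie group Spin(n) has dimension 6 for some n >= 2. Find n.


dim Spin(n) = dim so(n) = n(n-1)/2.
Solve n(n-1)/2 = 6, i.e. n^2 - n - 12 = 0.
Discriminant = 1 + 8*6 = 49
n = (1 + sqrt(49))/2 = (1 + 7)/2 = 4


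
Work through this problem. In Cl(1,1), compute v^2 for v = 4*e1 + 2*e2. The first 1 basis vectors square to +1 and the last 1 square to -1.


v^2 = sum of c_i^2 * e_i^2
Positive signature terms (e_i^2 = +1): 4^2 = 16
Negative signature terms (e_j^2 = -1): 2^2 = 4
v^2 = 16 - 4 = 12


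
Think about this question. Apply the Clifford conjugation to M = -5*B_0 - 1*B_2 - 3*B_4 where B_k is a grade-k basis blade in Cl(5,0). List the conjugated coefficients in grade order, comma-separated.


Clifford conjugate sign for grade k: (-1)^(k(k+1)/2)
Grade 0: (-1)^(0*1/2) = (-1)^0 = 1, coeff -5 -> -5
Grade 2: (-1)^(2*3/2) = (-1)^3 = -1, coeff -1 -> 1
Grade 4: (-1)^(4*5/2) = (-1)^10 = 1, coeff -3 -> -3
Conjugated coefficients: -5, 1, -3


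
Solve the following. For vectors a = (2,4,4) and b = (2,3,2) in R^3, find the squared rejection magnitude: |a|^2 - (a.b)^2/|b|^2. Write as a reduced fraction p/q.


|a|^2 = 2^2 + 4^2 + 4^2 = 36
|b|^2 = 2^2 + 3^2 + 2^2 = 17
a . b = 2*2 + 4*3 + 4*2 = 24
(a.b)^2 = 24^2 = 576
|rej|^2 = 36 - 576/17
= (612 - 576)/17
= 36/17
In lowest terms: 36/17


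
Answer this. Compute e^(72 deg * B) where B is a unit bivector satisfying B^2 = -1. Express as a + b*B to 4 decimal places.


For a unit bivector B with B^2 = -1, the exponential series gives
e^(theta*B) = cos(theta) + sin(theta)*B (the GA analogue of Euler's formula).
theta = 72 degrees = 1.256637 rad
cos(72 deg) = 0.3090
sin(72 deg) = 0.9511
exp(theta*B) = 0.3090 + 0.9511*B


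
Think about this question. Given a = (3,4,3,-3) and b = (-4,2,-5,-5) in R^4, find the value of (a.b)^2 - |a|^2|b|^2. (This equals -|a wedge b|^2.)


a . b = 3*(-4) + 4*2 + 3*(-5) + (-3)*(-5)
= -12 + 8 + (-15) + 15 = -4
|a|^2 = 3^2 + 4^2 + 3^2 + (-3)^2 = 43
|b|^2 = (-4)^2 + 2^2 + (-5)^2 + (-5)^2 = 70
(a.b)^2 = (-4)^2 = 16
|a|^2 * |b|^2 = 43 * 70 = 3010
Result = 16 - 3010 = -2994


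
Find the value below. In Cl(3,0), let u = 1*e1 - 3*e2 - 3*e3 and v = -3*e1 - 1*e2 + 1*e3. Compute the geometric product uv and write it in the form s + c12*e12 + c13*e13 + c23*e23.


In Cl(3,0): e_i^2 = 1, e_ie_j = -e_je_i for i != j.
Scalar part = u . v = 1*(-3) + (-3)*(-1) + (-3)*1
= -3 + 3 + (-3) = -3
e12 coeff = 1*(-1) - (-3)*(-3) = -1 - 9 = -10
e13 coeff = 1*1 - (-3)*(-3) = 1 - 9 = -8
e23 coeff = (-3)*1 - (-3)*(-1) = -3 - 3 = -6
uv = -3 - 10*e12 - 8*e13 - 6*e23


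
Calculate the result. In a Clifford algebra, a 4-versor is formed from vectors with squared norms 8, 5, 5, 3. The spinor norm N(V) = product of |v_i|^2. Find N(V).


Spinor norm N(V) = |v1|^2 * |v2|^2 * ... * |v4|^2
= 8 * 5 * 5 * 3
Running product: 8, 40, 200, 600
N(V) = 600


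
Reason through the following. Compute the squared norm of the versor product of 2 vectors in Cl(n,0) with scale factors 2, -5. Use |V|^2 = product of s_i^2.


Each vector v_i has |v_i|^2 = s_i^2
Squared scales: 2^2 = 4, (-5)^2 = 25
|V|^2 = 4 * 25
= 100


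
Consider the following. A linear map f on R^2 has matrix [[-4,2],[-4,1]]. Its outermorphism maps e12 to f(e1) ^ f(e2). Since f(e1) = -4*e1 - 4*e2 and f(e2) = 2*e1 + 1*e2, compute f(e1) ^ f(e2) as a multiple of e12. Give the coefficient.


The outermorphism of a linear map f sends e1^e2 to f(e1)^f(e2).
f(e1) = -4*e1 - 4*e2
f(e2) = 2*e1 + 1*e2
f(e1) ^ f(e2) = (-4*e1 - 4*e2) ^ (2*e1 + 1*e2)
= (-4)*1*e12 + (-4)*2*e21
= (-4 - (-8))*e12
= 4*e12
Coefficient = 4


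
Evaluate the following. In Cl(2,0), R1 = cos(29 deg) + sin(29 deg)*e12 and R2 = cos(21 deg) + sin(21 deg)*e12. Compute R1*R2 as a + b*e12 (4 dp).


Same-plane rotors commute and their half-angles add:
R1*R2 = cos(a1 + a2) + sin(a1 + a2)*e12.
a1 + a2 = 29 + 21 = 50 deg
cos(50 deg) = 0.6428
sin(50 deg) = 0.7660
R1*R2 = 0.6428 + 0.7660*e12


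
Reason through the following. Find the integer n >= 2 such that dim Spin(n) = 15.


dim Spin(n) = dim so(n) = n(n-1)/2.
Solve n(n-1)/2 = 15, i.e. n^2 - n - 30 = 0.
Discriminant = 1 + 8*15 = 121
n = (1 + sqrt(121))/2 = (1 + 11)/2 = 6


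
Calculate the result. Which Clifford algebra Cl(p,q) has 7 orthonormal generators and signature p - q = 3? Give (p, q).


We need p + q = 7 and p - q = 3.
Adding: 2p = 7 + 3 = 10, so p = 5.
Then q = 7 - 5 = 2.
(p, q) = (5, 2)


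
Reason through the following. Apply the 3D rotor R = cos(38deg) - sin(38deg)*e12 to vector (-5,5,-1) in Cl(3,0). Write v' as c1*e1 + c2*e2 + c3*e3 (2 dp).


Rotor R = cos(38deg) - sin(38deg)*e12
Rotation angle theta = 2 * 38 = 76 degrees in the e12 plane (e1 -> e2).
The component perpendicular to the plane (e3) is invariant: v'_3 = v3 = -1.00
cos(76deg) = 0.2419, sin(76deg) = 0.9703
v'_1 = v1*cos(theta) - v2*sin(theta) = -5*0.2419 - 5*0.9703 = -6.06
v'_2 = v1*sin(theta) + v2*cos(theta) = -5*0.9703 + 5*0.2419 = -3.64
v' = -6.06*e1 - 3.64*e2 - 1.00*e3


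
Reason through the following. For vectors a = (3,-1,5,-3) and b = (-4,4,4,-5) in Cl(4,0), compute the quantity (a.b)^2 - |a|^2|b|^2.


a . b = 3*(-4) + (-1)*4 + 5*4 + (-3)*(-5)
= -12 + (-4) + 20 + 15 = 19
|a|^2 = 3^2 + (-1)^2 + 5^2 + (-3)^2 = 44
|b|^2 = (-4)^2 + 4^2 + 4^2 + (-5)^2 = 73
(a.b)^2 = 19^2 = 361
|a|^2 * |b|^2 = 44 * 73 = 3212
Result = 361 - 3212 = -2851


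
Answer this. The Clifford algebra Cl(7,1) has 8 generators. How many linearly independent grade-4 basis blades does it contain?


Number of grade-k basis blades in Cl(p,q) with n = p + q is C(n, k).
n = 7 + 1 = 8
C(8, 4) = 8! / (4! * 4!)
= 40320 / (24 * 24)
= 70


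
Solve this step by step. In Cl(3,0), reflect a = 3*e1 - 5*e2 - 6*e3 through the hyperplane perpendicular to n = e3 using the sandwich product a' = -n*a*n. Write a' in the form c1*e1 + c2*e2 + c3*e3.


Reflection formula: a' = -n*a*n, with n = e3 (unit vector, n^2 = 1).
For reflection through hyperplane perp to e3:
The component along e3 flips sign, others stay.
a = (3, -5, -6)
a' = (3, -5, 6)
a' = 3*e1 - 5*e2 + 6*e3


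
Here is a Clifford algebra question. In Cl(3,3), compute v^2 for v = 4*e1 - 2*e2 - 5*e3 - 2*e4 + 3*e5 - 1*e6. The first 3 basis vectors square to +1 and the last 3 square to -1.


v^2 = sum of c_i^2 * e_i^2
Positive signature terms (e_i^2 = +1): 4^2 + (-2)^2 + (-5)^2 = 45
Negative signature terms (e_j^2 = -1): (-2)^2 + 3^2 + (-1)^2 = 14
v^2 = 45 - 14 = 31


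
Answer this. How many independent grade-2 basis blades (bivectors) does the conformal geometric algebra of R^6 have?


The conformal model of R^6 uses Cl(7,1) with m = 6 + 2 = 8 generators.
Number of grade-2 blades = C(m, 2) = C(8, 2)
= 8*7/2 = 28


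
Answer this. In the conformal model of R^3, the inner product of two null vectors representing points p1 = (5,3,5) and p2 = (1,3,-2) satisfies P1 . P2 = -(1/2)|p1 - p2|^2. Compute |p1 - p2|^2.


p1 - p2 = (4, 0, 7)
|p1 - p2|^2 = 4^2 + 0^2 + 7^2
= 16 + 0 + 49
= 65


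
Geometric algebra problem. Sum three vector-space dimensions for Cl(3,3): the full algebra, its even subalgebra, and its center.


n = 3 + 3 = 6
Total dim = 2^6 = 64
Even subalgebra dim = 2^5 = 32
n is even, so center dim = 1
Sum = 64 + 32 + 1 = 97


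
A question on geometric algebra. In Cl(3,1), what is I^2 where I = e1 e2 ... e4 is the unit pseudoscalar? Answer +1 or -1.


The pseudoscalar I = e1...e_n (product of all n generators) of Cl(p,q) satisfies I^2 = (-1)^(q + n(n-1)/2).
p = 3, q = 1, n = p + q = 4
n(n-1)/2 = 4 * 3 / 2 = 6
Exponent = q + n(n-1)/2 = 1 + 6 = 7
I^2 = (-1)^7 = -1


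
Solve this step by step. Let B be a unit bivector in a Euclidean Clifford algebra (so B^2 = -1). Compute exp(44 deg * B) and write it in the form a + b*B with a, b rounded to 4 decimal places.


For a unit bivector B with B^2 = -1, the exponential series gives
e^(theta*B) = cos(theta) + sin(theta)*B (the GA analogue of Euler's formula).
theta = 44 degrees = 0.767945 rad
cos(44 deg) = 0.7193
sin(44 deg) = 0.6947
exp(theta*B) = 0.7193 + 0.6947*B


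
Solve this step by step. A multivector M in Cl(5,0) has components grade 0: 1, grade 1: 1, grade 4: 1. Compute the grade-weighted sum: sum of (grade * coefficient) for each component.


Grade-weighted sum = sum of grade_k * coefficient_k
0*1 = 0
1*1 = 1
4*1 = 4
Total = 0 + 1 + 4 = 5


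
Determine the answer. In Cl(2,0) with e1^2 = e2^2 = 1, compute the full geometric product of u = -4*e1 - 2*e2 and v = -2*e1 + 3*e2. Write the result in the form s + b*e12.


Expand: (-4*e1 - 2*e2)(-2*e1 + 3*e2)
= (-4)*(-2)*e1e1 + (-4)*3*e1e2 + (-2)*(-2)*e2e1 + (-2)*3*e2e2
Using e1^2 = e2^2 = 1, e2e1 = -e1e2:
Scalar part s = (-4)*(-2) + (-2)*3 = 8 + (-6) = 2
Bivector part b = (-4)*3 - (-2)*(-2) = -12 - 4 = -16
uv = 2 - 16*e12


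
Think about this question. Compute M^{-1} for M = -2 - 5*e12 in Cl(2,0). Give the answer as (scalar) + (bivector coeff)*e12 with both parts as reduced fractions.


M = -2 - 5*e12, where e12^2 = -1.
Since M commutes with its reverse ~M = a - b*e12, M * ~M = a^2 - b^2*e12^2 = a^2 + b^2.
So M^{-1} = ~M / (a^2 + b^2) = (a - b*e12)/(a^2 + b^2).
a^2 + b^2 = 4 + 25 = 29
Scalar part = -2/29 = -2/29
Bivector coeff = 5/29 = 5/29
M^{-1} = -2/29 + 5/29*e12


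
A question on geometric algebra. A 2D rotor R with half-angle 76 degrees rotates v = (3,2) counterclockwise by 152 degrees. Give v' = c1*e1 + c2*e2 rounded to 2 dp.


Rotor R = cos(76deg) - sin(76deg)*e12
Rotation angle theta = 2 * 76 = 152 degrees
v' = R*v*~R rotates v by theta.
cos(152deg) = -0.8829, sin(152deg) = 0.4695
v'_1 = 3*cos(152deg) - 2*sin(152deg)
= 3*(-0.8829) - 2*0.4695
= -3.59
v'_2 = 3*sin(152deg) + 2*cos(152deg)
= 3*0.4695 + 2*(-0.8829)
= -0.36
v' = -3.59*e1 - 0.36*e2


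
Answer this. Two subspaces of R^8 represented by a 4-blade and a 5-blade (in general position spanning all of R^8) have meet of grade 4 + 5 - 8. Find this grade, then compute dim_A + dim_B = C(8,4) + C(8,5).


Meet grade = grade(A) + grade(B) - n
= 4 + 5 - 8 = 1
C(8,4) = 70
C(8,5) = 56
dim_A + dim_B = 70 + 56 = 126


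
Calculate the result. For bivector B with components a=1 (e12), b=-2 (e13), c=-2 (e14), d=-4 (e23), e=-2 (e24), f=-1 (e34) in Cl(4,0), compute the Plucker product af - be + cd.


Plucker relation: af - be + cd
a*f = 1*(-1) = -1
b*e = (-2)*(-2) = 4
c*d = (-2)*(-4) = 8
af - be + cd = -1 - 4 + 8
= 3


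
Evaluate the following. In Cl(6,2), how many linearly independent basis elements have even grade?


Even subalgebra dimension = 2^(n-1)
n = 6 + 2 = 8
2^(8 - 1) = 2^7 = 128
Verification: sum of C(8,k) for even k = 1 + 28 + 70 + 28 + 1 = 128
Result = 128


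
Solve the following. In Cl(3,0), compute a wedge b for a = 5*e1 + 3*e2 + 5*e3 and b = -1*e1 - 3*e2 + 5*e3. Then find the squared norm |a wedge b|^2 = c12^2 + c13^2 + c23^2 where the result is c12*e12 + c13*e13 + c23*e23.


a wedge b = (a1*b2 - a2*b1)*e12 + (a1*b3 - a3*b1)*e13 + (a2*b3 - a3*b2)*e23
e12 coeff: 5*(-3) - 3*(-1) = -15 - (-3) = -12
e13 coeff: 5*5 - 5*(-1) = 25 - (-5) = 30
e23 coeff: 3*5 - 5*(-3) = 15 - (-15) = 30
|a wedge b|^2 = (-12)^2 + 30^2 + 30^2
= 144 + 900 + 900
= 1944


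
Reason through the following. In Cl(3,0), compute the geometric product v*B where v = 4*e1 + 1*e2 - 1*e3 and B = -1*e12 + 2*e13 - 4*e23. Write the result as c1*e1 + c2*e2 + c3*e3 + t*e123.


vB has grade-1 (vector) and grade-3 (trivector) parts: vB = (v _| B) + (v ^ B).
Vector part <vB>_1:
  e1: -v2*b12 - v3*b13 = -(1)*(-1) - (-1)*(2) = 3
  e2: v1*b12 - v3*b23 = (4)*(-1) - (-1)*(-4) = -8
  e3: v1*b13 + v2*b23 = (4)*(2) + (1)*(-4) = 4
Trivector part <vB>_3:
  e123: v1*b23 - v2*b13 + v3*b12 = (4)*(-4) - (1)*(2) + (-1)*(-1) = -17
vB = 3*e1 - 8*e2 + 4*e3 - 17*e123


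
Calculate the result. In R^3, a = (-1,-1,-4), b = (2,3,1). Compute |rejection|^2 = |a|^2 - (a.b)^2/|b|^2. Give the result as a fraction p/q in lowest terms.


|a|^2 = (-1)^2 + (-1)^2 + (-4)^2 = 18
|b|^2 = 2^2 + 3^2 + 1^2 = 14
a . b = (-1)*2 + (-1)*3 + (-4)*1 = -9
(a.b)^2 = (-9)^2 = 81
|rej|^2 = 18 - 81/14
= (252 - 81)/14
= 171/14
In lowest terms: 171/14


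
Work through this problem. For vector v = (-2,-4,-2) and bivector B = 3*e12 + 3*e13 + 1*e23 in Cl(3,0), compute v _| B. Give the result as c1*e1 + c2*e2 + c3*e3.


Left contraction v _| B = <vB>_1 (grade-1 part of the geometric product vB).
Using e1_|e12 = e2, e2_|e12 = -e1, e1_|e13 = e3, e3_|e13 = -e1, e2_|e23 = e3, e3_|e23 = -e2:
e1 coeff: -v2*b12 - v3*b13 = -(-4)*(3) - (-2)*(3) = 18
e2 coeff: v1*b12 - v3*b23 = (-2)*(3) - (-2)*(1) = -4
e3 coeff: v1*b13 + v2*b23 = (-2)*(3) + (-4)*(1) = -10
v _| B = 18*e1 - 4*e2 - 10*e3


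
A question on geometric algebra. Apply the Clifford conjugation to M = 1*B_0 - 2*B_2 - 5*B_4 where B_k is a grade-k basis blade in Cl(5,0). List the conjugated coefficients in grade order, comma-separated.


Clifford conjugate sign for grade k: (-1)^(k(k+1)/2)
Grade 0: (-1)^(0*1/2) = (-1)^0 = 1, coeff 1 -> 1
Grade 2: (-1)^(2*3/2) = (-1)^3 = -1, coeff -2 -> 2
Grade 4: (-1)^(4*5/2) = (-1)^10 = 1, coeff -5 -> -5
Conjugated coefficients: 1, 2, -5


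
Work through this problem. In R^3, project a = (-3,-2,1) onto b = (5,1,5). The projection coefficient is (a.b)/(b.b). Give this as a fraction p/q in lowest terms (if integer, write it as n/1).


Projection coefficient = (a . b) / (b . b)
a . b = (-3)*5 + (-2)*1 + 1*5
= -15 + (-2) + 5 = -12
b . b = 5^2 + 1^2 + 5^2
= 25 + 1 + 25 = 51
Coefficient = -12/51
In lowest terms: -4/17


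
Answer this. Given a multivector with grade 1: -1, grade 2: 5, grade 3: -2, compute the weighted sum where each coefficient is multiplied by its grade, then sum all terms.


Grade-weighted sum = sum of grade_k * coefficient_k
1*(-1) = -1
2*5 = 10
3*(-2) = -6
Total = -1 + 10 + (-6) = 3


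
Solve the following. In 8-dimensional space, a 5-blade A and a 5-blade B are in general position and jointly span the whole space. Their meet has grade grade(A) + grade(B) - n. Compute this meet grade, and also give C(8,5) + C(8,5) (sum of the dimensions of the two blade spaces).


Meet grade = grade(A) + grade(B) - n
= 5 + 5 - 8 = 2
C(8,5) = 56
C(8,5) = 56
dim_A + dim_B = 56 + 56 = 112


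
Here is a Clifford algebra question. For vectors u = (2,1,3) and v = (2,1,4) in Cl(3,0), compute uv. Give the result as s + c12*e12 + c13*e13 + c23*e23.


In Cl(3,0): e_i^2 = 1, e_ie_j = -e_je_i for i != j.
Scalar part = u . v = 2*2 + 1*1 + 3*4
= 4 + 1 + 12 = 17
e12 coeff = 2*1 - 1*2 = 2 - 2 = 0
e13 coeff = 2*4 - 3*2 = 8 - 6 = 2
e23 coeff = 1*4 - 3*1 = 4 - 3 = 1
uv = 17 + 0*e12 + 2*e13 + 1*e23


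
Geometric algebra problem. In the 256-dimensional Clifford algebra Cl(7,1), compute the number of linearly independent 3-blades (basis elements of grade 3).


Number of grade-k basis blades in Cl(p,q) with n = p + q is C(n, k).
n = 7 + 1 = 8
C(8, 3) = 8! / (3! * 5!)
= 40320 / (6 * 120)
= 56


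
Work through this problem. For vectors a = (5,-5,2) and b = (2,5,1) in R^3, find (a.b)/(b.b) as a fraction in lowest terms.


Projection coefficient = (a . b) / (b . b)
a . b = 5*2 + (-5)*5 + 2*1
= 10 + (-25) + 2 = -13
b . b = 2^2 + 5^2 + 1^2
= 4 + 25 + 1 = 30
Coefficient = -13/30
In lowest terms: -13/30


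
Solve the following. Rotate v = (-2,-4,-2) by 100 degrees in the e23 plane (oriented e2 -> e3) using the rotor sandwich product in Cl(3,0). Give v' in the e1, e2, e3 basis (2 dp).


Rotor R = cos(50deg) - sin(50deg)*e23
Rotation angle theta = 2 * 50 = 100 degrees in the e23 plane (e2 -> e3).
The component perpendicular to the plane (e1) is invariant: v'_1 = v1 = -2.00
cos(100deg) = -0.1736, sin(100deg) = 0.9848
v'_2 = v2*cos(theta) - v3*sin(theta) = -4*(-0.1736) - (-2)*0.9848 = 2.66
v'_3 = v2*sin(theta) + v3*cos(theta) = -4*0.9848 + (-2)*(-0.1736) = -3.59
v' = -2.00*e1 + 2.66*e2 - 3.59*e3


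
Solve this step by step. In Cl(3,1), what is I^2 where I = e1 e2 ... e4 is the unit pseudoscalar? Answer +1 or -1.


The pseudoscalar I = e1...e_n (product of all n generators) of Cl(p,q) satisfies I^2 = (-1)^(q + n(n-1)/2).
p = 3, q = 1, n = p + q = 4
n(n-1)/2 = 4 * 3 / 2 = 6
Exponent = q + n(n-1)/2 = 1 + 6 = 7
I^2 = (-1)^7 = -1


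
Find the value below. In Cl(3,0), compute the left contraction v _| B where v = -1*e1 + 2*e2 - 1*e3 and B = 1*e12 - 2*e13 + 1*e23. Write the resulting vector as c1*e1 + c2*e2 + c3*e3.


Left contraction v _| B = <vB>_1 (grade-1 part of the geometric product vB).
Using e1_|e12 = e2, e2_|e12 = -e1, e1_|e13 = e3, e3_|e13 = -e1, e2_|e23 = e3, e3_|e23 = -e2:
e1 coeff: -v2*b12 - v3*b13 = -(2)*(1) - (-1)*(-2) = -4
e2 coeff: v1*b12 - v3*b23 = (-1)*(1) - (-1)*(1) = 0
e3 coeff: v1*b13 + v2*b23 = (-1)*(-2) + (2)*(1) = 4
v _| B = -4*e1 + 0*e2 + 4*e3


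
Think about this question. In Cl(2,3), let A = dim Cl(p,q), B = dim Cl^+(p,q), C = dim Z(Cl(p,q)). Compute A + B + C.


n = 2 + 3 = 5
Total dim = 2^5 = 32
Even subalgebra dim = 2^4 = 16
n is odd, so center dim = 2
Sum = 32 + 16 + 2 = 50


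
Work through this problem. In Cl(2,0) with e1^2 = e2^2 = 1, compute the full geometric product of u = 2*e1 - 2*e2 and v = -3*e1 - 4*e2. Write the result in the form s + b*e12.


Expand: (2*e1 - 2*e2)(-3*e1 - 4*e2)
= 2*(-3)*e1e1 + 2*(-4)*e1e2 + (-2)*(-3)*e2e1 + (-2)*(-4)*e2e2
Using e1^2 = e2^2 = 1, e2e1 = -e1e2:
Scalar part s = 2*(-3) + (-2)*(-4) = -6 + 8 = 2
Bivector part b = 2*(-4) - (-2)*(-3) = -8 - 6 = -14
uv = 2 - 14*e12


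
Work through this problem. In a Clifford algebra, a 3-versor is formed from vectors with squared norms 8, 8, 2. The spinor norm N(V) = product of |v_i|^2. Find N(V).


Spinor norm N(V) = |v1|^2 * |v2|^2 * ... * |v3|^2
= 8 * 8 * 2
Running product: 8, 64, 128
N(V) = 128


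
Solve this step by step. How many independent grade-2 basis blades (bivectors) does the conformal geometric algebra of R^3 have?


The conformal model of R^3 uses Cl(4,1) with m = 3 + 2 = 5 generators.
Number of grade-2 blades = C(m, 2) = C(5, 2)
= 5*4/2 = 10


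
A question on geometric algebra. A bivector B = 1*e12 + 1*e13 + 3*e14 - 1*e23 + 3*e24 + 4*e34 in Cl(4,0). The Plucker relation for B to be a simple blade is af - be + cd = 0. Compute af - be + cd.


Plucker relation: af - be + cd
a*f = 1*4 = 4
b*e = 1*3 = 3
c*d = 3*(-1) = -3
af - be + cd = 4 - 3 + (-3)
= -2


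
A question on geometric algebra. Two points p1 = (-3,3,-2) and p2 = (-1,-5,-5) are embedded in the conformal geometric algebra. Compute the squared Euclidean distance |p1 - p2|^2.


p1 - p2 = (-2, 8, 3)
|p1 - p2|^2 = (-2)^2 + 8^2 + 3^2
= 4 + 64 + 9
= 77


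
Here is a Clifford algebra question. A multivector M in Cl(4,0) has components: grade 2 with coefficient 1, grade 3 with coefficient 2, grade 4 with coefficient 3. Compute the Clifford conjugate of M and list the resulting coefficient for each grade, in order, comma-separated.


Clifford conjugate sign for grade k: (-1)^(k(k+1)/2)
Grade 2: (-1)^(2*3/2) = (-1)^3 = -1, coeff 1 -> -1
Grade 3: (-1)^(3*4/2) = (-1)^6 = 1, coeff 2 -> 2
Grade 4: (-1)^(4*5/2) = (-1)^10 = 1, coeff 3 -> 3
Conjugated coefficients: -1, 2, 3


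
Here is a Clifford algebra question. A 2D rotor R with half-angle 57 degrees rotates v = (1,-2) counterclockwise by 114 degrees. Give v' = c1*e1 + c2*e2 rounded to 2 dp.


Rotor R = cos(57deg) - sin(57deg)*e12
Rotation angle theta = 2 * 57 = 114 degrees
v' = R*v*~R rotates v by theta.
cos(114deg) = -0.4067, sin(114deg) = 0.9135
v'_1 = 1*cos(114deg) - (-2)*sin(114deg)
= 1*(-0.4067) - (-2)*0.9135
= 1.42
v'_2 = 1*sin(114deg) + (-2)*cos(114deg)
= 1*0.9135 + (-2)*(-0.4067)
= 1.73
v' = 1.42*e1 + 1.73*e2


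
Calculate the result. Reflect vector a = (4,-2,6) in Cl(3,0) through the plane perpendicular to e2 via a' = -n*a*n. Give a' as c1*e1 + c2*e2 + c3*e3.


Reflection formula: a' = -n*a*n, with n = e2 (unit vector, n^2 = 1).
For reflection through hyperplane perp to e2:
The component along e2 flips sign, others stay.
a = (4, -2, 6)
a' = (4, 2, 6)
a' = 4*e1 + 2*e2 + 6*e3


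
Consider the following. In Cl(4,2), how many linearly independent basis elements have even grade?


Even subalgebra dimension = 2^(n-1)
n = 4 + 2 = 6
2^(6 - 1) = 2^5 = 32
Verification: sum of C(6,k) for even k = 1 + 15 + 15 + 1 = 32
Result = 32


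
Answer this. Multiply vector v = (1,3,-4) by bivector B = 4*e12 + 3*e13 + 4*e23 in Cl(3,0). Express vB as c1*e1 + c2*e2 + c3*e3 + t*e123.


vB has grade-1 (vector) and grade-3 (trivector) parts: vB = (v _| B) + (v ^ B).
Vector part <vB>_1:
  e1: -v2*b12 - v3*b13 = -(3)*(4) - (-4)*(3) = 0
  e2: v1*b12 - v3*b23 = (1)*(4) - (-4)*(4) = 20
  e3: v1*b13 + v2*b23 = (1)*(3) + (3)*(4) = 15
Trivector part <vB>_3:
  e123: v1*b23 - v2*b13 + v3*b12 = (1)*(4) - (3)*(3) + (-4)*(4) = -21
vB = 0*e1 + 20*e2 + 15*e3 - 21*e123


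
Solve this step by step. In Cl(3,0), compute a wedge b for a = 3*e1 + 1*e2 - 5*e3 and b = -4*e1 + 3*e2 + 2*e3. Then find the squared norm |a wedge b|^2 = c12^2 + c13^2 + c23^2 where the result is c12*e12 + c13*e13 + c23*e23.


a wedge b = (a1*b2 - a2*b1)*e12 + (a1*b3 - a3*b1)*e13 + (a2*b3 - a3*b2)*e23
e12 coeff: 3*3 - 1*(-4) = 9 - (-4) = 13
e13 coeff: 3*2 - (-5)*(-4) = 6 - 20 = -14
e23 coeff: 1*2 - (-5)*3 = 2 - (-15) = 17
|a wedge b|^2 = 13^2 + (-14)^2 + 17^2
= 169 + 196 + 289
= 654


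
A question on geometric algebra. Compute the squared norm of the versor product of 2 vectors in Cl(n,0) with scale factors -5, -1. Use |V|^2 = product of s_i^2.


Each vector v_i has |v_i|^2 = s_i^2
Squared scales: (-5)^2 = 25, (-1)^2 = 1
|V|^2 = 25 * 1
= 25


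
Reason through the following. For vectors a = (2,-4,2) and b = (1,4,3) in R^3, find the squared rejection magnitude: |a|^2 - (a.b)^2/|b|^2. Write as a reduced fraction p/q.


|a|^2 = 2^2 + (-4)^2 + 2^2 = 24
|b|^2 = 1^2 + 4^2 + 3^2 = 26
a . b = 2*1 + (-4)*4 + 2*3 = -8
(a.b)^2 = (-8)^2 = 64
|rej|^2 = 24 - 64/26
= (624 - 64)/26
= 560/26
In lowest terms: 280/13


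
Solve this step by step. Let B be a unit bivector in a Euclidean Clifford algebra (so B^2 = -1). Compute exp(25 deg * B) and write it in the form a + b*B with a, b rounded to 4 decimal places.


For a unit bivector B with B^2 = -1, the exponential series gives
e^(theta*B) = cos(theta) + sin(theta)*B (the GA analogue of Euler's formula).
theta = 25 degrees = 0.436332 rad
cos(25 deg) = 0.9063
sin(25 deg) = 0.4226
exp(theta*B) = 0.9063 + 0.4226*B


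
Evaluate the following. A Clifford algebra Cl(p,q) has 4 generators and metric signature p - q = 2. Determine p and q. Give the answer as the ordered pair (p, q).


We need p + q = 4 and p - q = 2.
Adding: 2p = 4 + 2 = 6, so p = 3.
Then q = 4 - 3 = 1.
(p, q) = (3, 1)


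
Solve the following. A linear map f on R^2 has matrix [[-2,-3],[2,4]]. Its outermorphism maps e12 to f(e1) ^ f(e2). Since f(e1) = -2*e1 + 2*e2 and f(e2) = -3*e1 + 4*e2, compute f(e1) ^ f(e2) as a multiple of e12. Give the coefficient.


The outermorphism of a linear map f sends e1^e2 to f(e1)^f(e2).
f(e1) = -2*e1 + 2*e2
f(e2) = -3*e1 + 4*e2
f(e1) ^ f(e2) = (-2*e1 + 2*e2) ^ (-3*e1 + 4*e2)
= (-2)*4*e12 + 2*(-3)*e21
= (-8 - (-6))*e12
= -2*e12
Coefficient = -2


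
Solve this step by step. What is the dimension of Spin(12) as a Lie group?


Spin(n) double-covers SO(n); both have Lie algebra so(n) of dimension n(n-1)/2.
n = 12
n(n-1) = 12 * 11 = 132
dim Spin(12) = 132/2 = 66


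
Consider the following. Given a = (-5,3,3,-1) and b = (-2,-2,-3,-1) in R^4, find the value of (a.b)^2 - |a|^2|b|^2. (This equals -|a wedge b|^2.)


a . b = (-5)*(-2) + 3*(-2) + 3*(-3) + (-1)*(-1)
= 10 + (-6) + (-9) + 1 = -4
|a|^2 = (-5)^2 + 3^2 + 3^2 + (-1)^2 = 44
|b|^2 = (-2)^2 + (-2)^2 + (-3)^2 + (-1)^2 = 18
(a.b)^2 = (-4)^2 = 16
|a|^2 * |b|^2 = 44 * 18 = 792
Result = 16 - 792 = -776


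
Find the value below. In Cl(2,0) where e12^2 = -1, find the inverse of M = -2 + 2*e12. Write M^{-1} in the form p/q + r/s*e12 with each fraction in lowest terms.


M = -2 + 2*e12, where e12^2 = -1.
Since M commutes with its reverse ~M = a - b*e12, M * ~M = a^2 - b^2*e12^2 = a^2 + b^2.
So M^{-1} = ~M / (a^2 + b^2) = (a - b*e12)/(a^2 + b^2).
a^2 + b^2 = 4 + 4 = 8
Scalar part = -2/8 = -1/4
Bivector coeff = -2/8 = -1/4
M^{-1} = -1/4 - 1/4*e12


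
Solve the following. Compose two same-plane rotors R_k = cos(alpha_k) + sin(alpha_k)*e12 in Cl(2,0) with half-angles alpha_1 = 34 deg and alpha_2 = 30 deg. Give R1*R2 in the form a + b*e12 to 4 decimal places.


Same-plane rotors commute and their half-angles add:
R1*R2 = cos(a1 + a2) + sin(a1 + a2)*e12.
a1 + a2 = 34 + 30 = 64 deg
cos(64 deg) = 0.4384
sin(64 deg) = 0.8988
R1*R2 = 0.4384 + 0.8988*e12


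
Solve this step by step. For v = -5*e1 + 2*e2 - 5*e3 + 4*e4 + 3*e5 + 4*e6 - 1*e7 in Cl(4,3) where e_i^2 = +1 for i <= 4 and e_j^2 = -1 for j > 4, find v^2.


v^2 = sum of c_i^2 * e_i^2
Positive signature terms (e_i^2 = +1): (-5)^2 + 2^2 + (-5)^2 + 4^2 = 70
Negative signature terms (e_j^2 = -1): 3^2 + 4^2 + (-1)^2 = 26
v^2 = 70 - 26 = 44


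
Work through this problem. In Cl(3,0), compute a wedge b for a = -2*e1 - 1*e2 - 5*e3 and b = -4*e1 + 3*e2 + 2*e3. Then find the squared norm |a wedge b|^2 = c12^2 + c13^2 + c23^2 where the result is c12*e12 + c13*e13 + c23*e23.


a wedge b = (a1*b2 - a2*b1)*e12 + (a1*b3 - a3*b1)*e13 + (a2*b3 - a3*b2)*e23
e12 coeff: (-2)*3 - (-1)*(-4) = -6 - 4 = -10
e13 coeff: (-2)*2 - (-5)*(-4) = -4 - 20 = -24
e23 coeff: (-1)*2 - (-5)*3 = -2 - (-15) = 13
|a wedge b|^2 = (-10)^2 + (-24)^2 + 13^2
= 100 + 576 + 169
= 845


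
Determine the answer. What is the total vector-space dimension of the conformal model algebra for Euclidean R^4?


The conformal model of R^4 uses Cl(5,1): the 4 Euclidean generators plus two extra orthogonal generators e+ (e+^2 = +1) and e- (e-^2 = -1), from which the null vectors e0, einf are built.
Number of generators m = 4 + 2 = 6.
dim Cl(p,q) = 2^m = 2^6 = 64


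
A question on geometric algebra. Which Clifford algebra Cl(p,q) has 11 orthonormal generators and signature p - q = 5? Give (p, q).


We need p + q = 11 and p - q = 5.
Adding: 2p = 11 + 5 = 16, so p = 8.
Then q = 11 - 8 = 3.
(p, q) = (8, 3)


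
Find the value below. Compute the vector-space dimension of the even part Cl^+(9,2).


Even subalgebra dimension = 2^(n-1)
n = 9 + 2 = 11
2^(11 - 1) = 2^10 = 1024
Verification: sum of C(11,k) for even k = 1 + 55 + 330 + 462 + 165 + 11 = 1024
Result = 1024


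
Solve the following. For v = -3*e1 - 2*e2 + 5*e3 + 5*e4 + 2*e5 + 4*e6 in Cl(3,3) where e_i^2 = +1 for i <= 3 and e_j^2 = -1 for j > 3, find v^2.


v^2 = sum of c_i^2 * e_i^2
Positive signature terms (e_i^2 = +1): (-3)^2 + (-2)^2 + 5^2 = 38
Negative signature terms (e_j^2 = -1): 5^2 + 2^2 + 4^2 = 45
v^2 = 38 - 45 = -7


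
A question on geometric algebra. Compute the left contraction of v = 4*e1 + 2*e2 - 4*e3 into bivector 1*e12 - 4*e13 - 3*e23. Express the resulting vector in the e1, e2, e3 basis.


Left contraction v _| B = <vB>_1 (grade-1 part of the geometric product vB).
Using e1_|e12 = e2, e2_|e12 = -e1, e1_|e13 = e3, e3_|e13 = -e1, e2_|e23 = e3, e3_|e23 = -e2:
e1 coeff: -v2*b12 - v3*b13 = -(2)*(1) - (-4)*(-4) = -18
e2 coeff: v1*b12 - v3*b23 = (4)*(1) - (-4)*(-3) = -8
e3 coeff: v1*b13 + v2*b23 = (4)*(-4) + (2)*(-3) = -22
v _| B = -18*e1 - 8*e2 - 22*e3


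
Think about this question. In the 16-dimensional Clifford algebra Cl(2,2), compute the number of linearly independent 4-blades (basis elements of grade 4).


Number of grade-k basis blades in Cl(p,q) with n = p + q is C(n, k).
n = 2 + 2 = 4
C(4, 4) = 4! / (4! * 0!)
= 24 / (24 * 1)
= 1


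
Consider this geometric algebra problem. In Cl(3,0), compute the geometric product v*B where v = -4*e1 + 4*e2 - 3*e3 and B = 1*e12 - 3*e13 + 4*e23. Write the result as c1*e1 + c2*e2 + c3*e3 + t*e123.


vB has grade-1 (vector) and grade-3 (trivector) parts: vB = (v _| B) + (v ^ B).
Vector part <vB>_1:
  e1: -v2*b12 - v3*b13 = -(4)*(1) - (-3)*(-3) = -13
  e2: v1*b12 - v3*b23 = (-4)*(1) - (-3)*(4) = 8
  e3: v1*b13 + v2*b23 = (-4)*(-3) + (4)*(4) = 28
Trivector part <vB>_3:
  e123: v1*b23 - v2*b13 + v3*b12 = (-4)*(4) - (4)*(-3) + (-3)*(1) = -7
vB = -13*e1 + 8*e2 + 28*e3 - 7*e123


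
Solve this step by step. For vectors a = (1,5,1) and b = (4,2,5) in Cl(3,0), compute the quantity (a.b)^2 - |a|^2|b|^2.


a . b = 1*4 + 5*2 + 1*5
= 4 + 10 + 5 = 19
|a|^2 = 1^2 + 5^2 + 1^2 = 27
|b|^2 = 4^2 + 2^2 + 5^2 = 45
(a.b)^2 = 19^2 = 361
|a|^2 * |b|^2 = 27 * 45 = 1215
Result = 361 - 1215 = -854


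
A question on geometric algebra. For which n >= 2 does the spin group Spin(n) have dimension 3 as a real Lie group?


dim Spin(n) = dim so(n) = n(n-1)/2.
Solve n(n-1)/2 = 3, i.e. n^2 - n - 6 = 0.
Discriminant = 1 + 8*3 = 25
n = (1 + sqrt(25))/2 = (1 + 5)/2 = 3


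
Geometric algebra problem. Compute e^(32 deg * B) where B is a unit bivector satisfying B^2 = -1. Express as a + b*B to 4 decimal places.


For a unit bivector B with B^2 = -1, the exponential series gives
e^(theta*B) = cos(theta) + sin(theta)*B (the GA analogue of Euler's formula).
theta = 32 degrees = 0.558505 rad
cos(32 deg) = 0.8480
sin(32 deg) = 0.5299
exp(theta*B) = 0.8480 + 0.5299*B


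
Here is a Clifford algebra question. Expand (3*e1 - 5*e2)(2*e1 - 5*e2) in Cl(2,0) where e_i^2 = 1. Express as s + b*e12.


Expand: (3*e1 - 5*e2)(2*e1 - 5*e2)
= 3*2*e1e1 + 3*(-5)*e1e2 + (-5)*2*e2e1 + (-5)*(-5)*e2e2
Using e1^2 = e2^2 = 1, e2e1 = -e1e2:
Scalar part s = 3*2 + (-5)*(-5) = 6 + 25 = 31
Bivector part b = 3*(-5) - (-5)*2 = -15 - (-10) = -5
uv = 31 - 5*e12


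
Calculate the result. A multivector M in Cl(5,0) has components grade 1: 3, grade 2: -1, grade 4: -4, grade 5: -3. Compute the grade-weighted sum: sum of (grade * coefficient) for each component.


Grade-weighted sum = sum of grade_k * coefficient_k
1*3 = 3
2*(-1) = -2
4*(-4) = -16
5*(-3) = -15
Total = 3 + (-2) + (-16) + (-15) = -30


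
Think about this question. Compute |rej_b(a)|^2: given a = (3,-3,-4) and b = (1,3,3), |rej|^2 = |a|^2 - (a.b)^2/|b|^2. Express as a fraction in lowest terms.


|a|^2 = 3^2 + (-3)^2 + (-4)^2 = 34
|b|^2 = 1^2 + 3^2 + 3^2 = 19
a . b = 3*1 + (-3)*3 + (-4)*3 = -18
(a.b)^2 = (-18)^2 = 324
|rej|^2 = 34 - 324/19
= (646 - 324)/19
= 322/19
In lowest terms: 322/19


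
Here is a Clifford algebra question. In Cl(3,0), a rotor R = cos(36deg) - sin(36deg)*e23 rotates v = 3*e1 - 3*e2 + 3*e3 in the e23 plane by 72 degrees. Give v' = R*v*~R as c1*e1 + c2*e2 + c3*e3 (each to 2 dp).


Rotor R = cos(36deg) - sin(36deg)*e23
Rotation angle theta = 2 * 36 = 72 degrees in the e23 plane (e2 -> e3).
The component perpendicular to the plane (e1) is invariant: v'_1 = v1 = 3.00
cos(72deg) = 0.3090, sin(72deg) = 0.9511
v'_2 = v2*cos(theta) - v3*sin(theta) = -3*0.3090 - 3*0.9511 = -3.78
v'_3 = v2*sin(theta) + v3*cos(theta) = -3*0.9511 + 3*0.3090 = -1.93
v' = 3.00*e1 - 3.78*e2 - 1.93*e3


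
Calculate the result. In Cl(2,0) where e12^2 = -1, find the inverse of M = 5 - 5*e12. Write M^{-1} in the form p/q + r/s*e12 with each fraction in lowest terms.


M = 5 - 5*e12, where e12^2 = -1.
Since M commutes with its reverse ~M = a - b*e12, M * ~M = a^2 - b^2*e12^2 = a^2 + b^2.
So M^{-1} = ~M / (a^2 + b^2) = (a - b*e12)/(a^2 + b^2).
a^2 + b^2 = 25 + 25 = 50
Scalar part = 5/50 = 1/10
Bivector coeff = 5/50 = 1/10
M^{-1} = 1/10 + 1/10*e12
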